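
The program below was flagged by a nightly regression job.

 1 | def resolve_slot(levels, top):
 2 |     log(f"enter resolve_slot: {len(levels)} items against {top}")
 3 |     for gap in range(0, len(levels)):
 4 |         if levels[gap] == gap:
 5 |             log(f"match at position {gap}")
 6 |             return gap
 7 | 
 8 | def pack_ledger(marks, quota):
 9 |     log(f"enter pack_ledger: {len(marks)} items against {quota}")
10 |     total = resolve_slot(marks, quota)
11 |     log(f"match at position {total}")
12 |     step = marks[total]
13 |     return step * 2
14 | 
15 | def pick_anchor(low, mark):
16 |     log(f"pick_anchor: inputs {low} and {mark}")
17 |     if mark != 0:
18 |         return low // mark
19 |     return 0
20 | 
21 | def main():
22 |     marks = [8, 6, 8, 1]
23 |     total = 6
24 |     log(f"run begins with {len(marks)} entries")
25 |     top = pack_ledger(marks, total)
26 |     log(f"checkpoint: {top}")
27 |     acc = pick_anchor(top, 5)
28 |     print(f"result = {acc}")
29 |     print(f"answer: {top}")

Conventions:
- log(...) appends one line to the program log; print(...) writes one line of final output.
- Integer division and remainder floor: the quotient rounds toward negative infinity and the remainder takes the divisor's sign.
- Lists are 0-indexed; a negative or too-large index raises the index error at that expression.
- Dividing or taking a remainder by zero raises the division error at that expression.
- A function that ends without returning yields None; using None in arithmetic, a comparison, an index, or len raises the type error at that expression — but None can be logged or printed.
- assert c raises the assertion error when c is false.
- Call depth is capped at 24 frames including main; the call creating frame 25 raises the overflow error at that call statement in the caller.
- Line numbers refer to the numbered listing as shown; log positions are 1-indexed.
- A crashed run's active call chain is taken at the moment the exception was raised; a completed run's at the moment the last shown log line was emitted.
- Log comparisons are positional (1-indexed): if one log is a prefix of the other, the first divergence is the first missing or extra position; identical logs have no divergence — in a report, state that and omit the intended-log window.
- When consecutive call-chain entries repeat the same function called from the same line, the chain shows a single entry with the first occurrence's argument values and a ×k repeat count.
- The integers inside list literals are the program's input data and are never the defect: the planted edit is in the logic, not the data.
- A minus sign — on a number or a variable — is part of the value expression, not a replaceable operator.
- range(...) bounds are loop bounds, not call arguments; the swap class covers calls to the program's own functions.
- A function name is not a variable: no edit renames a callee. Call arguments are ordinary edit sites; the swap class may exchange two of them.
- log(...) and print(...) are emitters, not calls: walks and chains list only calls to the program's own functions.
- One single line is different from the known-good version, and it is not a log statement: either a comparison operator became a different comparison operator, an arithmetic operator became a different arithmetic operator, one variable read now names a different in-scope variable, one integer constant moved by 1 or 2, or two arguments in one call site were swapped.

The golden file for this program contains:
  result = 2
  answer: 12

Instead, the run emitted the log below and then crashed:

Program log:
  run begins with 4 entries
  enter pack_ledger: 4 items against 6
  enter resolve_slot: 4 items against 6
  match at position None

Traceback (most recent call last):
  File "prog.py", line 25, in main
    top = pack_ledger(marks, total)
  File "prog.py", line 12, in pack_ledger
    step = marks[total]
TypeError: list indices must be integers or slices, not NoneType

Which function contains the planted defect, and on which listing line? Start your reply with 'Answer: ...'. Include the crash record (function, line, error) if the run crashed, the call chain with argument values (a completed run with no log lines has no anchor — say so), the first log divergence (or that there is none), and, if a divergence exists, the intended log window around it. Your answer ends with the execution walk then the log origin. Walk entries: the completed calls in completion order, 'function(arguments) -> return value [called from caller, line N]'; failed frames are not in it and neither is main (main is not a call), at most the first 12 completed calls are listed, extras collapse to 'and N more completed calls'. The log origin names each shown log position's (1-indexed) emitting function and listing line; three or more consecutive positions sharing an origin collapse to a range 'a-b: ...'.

Answer: the defect is in resolve_slot at line 4.
The tell: The earliest visible damage is log position 4 — 'match at position None' rather than the intended 'match at position 1'.
Crash: pack_ledger, line 12, TypeError.
Call chain: main -> pack_ledger([8, 6, 8, 1], 6) (called at line 25).
First divergence: position 4 — the shown line 'match at position None' should read 'match at position 1'.
Intended log window:
  2: enter pack_ledger: 4 items against 6
  3: enter resolve_slot: 4 items against 6
  4: match at position 1
  5: match at position 1
Execution walk:
  resolve_slot([8, 6, 8, 1], 6) -> None  [called from pack_ledger, line 10]
Log origin:
  1: logged in main at line 24
  2: logged in pack_ledger at line 9
  3: logged in resolve_slot at line 2
  4: logged in pack_ledger at line 11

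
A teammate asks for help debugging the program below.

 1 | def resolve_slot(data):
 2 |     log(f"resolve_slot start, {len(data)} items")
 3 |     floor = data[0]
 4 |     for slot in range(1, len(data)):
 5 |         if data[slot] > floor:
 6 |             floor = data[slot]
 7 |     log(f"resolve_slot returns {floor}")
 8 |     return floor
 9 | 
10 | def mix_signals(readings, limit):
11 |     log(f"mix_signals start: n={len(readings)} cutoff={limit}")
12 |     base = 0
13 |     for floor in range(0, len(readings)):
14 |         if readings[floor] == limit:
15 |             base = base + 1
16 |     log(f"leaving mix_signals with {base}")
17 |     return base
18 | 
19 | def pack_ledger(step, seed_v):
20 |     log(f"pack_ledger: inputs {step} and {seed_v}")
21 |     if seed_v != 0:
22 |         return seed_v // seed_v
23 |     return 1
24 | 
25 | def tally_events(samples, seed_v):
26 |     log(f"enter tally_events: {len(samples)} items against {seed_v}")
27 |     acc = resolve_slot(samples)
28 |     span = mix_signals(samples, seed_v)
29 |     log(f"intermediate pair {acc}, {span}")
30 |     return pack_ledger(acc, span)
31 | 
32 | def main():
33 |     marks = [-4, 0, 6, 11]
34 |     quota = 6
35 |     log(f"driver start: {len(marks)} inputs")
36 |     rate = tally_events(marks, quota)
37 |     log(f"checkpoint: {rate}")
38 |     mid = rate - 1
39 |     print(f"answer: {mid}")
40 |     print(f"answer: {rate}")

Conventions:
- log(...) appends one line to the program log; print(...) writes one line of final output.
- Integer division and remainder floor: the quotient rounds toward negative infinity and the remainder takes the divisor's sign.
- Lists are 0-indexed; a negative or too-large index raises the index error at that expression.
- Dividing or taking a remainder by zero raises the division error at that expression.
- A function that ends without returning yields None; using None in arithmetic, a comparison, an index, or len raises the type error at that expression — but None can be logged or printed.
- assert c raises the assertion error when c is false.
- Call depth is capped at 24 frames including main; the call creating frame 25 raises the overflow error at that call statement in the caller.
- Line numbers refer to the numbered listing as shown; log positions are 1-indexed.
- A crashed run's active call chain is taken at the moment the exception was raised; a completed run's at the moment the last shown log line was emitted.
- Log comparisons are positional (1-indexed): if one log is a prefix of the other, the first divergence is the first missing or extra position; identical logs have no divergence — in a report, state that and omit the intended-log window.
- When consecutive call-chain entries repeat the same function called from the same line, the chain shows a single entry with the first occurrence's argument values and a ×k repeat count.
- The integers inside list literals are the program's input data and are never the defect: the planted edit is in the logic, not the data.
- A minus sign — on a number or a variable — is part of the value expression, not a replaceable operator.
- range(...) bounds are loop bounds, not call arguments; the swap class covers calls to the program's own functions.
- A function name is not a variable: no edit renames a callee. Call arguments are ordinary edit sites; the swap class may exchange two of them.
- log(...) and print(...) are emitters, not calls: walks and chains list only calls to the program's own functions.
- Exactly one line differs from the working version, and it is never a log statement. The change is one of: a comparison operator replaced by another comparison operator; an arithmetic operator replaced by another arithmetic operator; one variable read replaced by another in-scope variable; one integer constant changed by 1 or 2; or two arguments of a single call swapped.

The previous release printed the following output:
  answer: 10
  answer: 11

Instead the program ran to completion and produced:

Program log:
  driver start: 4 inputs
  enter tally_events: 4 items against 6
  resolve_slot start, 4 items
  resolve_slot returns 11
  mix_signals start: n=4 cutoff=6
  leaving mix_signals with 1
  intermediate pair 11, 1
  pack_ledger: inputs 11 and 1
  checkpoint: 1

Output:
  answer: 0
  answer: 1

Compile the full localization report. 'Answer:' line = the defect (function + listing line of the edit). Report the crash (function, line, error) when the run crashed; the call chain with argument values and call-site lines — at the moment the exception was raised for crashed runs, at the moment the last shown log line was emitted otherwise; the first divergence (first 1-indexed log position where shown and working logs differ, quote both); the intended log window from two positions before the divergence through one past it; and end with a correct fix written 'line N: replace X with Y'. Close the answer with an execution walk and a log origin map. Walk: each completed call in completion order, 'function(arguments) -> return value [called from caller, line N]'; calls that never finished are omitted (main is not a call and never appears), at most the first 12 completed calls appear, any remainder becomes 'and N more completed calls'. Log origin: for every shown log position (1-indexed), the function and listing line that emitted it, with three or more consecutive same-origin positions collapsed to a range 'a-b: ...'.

Answer: the defect is in pack_ledger at line 22.
Core observation: The earliest visible damage is log position 9 — 'checkpoint: 1' rather than the intended 'checkpoint: 11'.
Call chain: main.
First divergence: position 9 — the shown line 'checkpoint: 1' should read 'checkpoint: 11'.
Intended log window:
  7: intermediate pair 11, 1
  8: pack_ledger: inputs 11 and 1
  9: checkpoint: 11
Execution walk:
  resolve_slot([-4, 0, 6, 11]) -> 11  [called from tally_events, line 27]
  mix_signals([-4, 0, 6, 11], 6) -> 1  [called from tally_events, line 28]
  pack_ledger(11, 1) -> 1  [called from tally_events, line 30]
  tally_events([-4, 0, 6, 11], 6) -> 1  [called from main, line 36]
Log line origins:
  1: emitted by main (line 35)
  2: emitted by tally_events (line 26)
  3: emitted by resolve_slot (line 2)
  4: emitted by resolve_slot (line 7)
  5: emitted by mix_signals (line 11)
  6: emitted by mix_signals (line 16)
  7: emitted by tally_events (line 29)
  8: emitted by pack_ledger (line 20)
  9: emitted by main (line 37)
A correct fix: line 22: replace `seed_v // seed_v` with `step // seed_v`.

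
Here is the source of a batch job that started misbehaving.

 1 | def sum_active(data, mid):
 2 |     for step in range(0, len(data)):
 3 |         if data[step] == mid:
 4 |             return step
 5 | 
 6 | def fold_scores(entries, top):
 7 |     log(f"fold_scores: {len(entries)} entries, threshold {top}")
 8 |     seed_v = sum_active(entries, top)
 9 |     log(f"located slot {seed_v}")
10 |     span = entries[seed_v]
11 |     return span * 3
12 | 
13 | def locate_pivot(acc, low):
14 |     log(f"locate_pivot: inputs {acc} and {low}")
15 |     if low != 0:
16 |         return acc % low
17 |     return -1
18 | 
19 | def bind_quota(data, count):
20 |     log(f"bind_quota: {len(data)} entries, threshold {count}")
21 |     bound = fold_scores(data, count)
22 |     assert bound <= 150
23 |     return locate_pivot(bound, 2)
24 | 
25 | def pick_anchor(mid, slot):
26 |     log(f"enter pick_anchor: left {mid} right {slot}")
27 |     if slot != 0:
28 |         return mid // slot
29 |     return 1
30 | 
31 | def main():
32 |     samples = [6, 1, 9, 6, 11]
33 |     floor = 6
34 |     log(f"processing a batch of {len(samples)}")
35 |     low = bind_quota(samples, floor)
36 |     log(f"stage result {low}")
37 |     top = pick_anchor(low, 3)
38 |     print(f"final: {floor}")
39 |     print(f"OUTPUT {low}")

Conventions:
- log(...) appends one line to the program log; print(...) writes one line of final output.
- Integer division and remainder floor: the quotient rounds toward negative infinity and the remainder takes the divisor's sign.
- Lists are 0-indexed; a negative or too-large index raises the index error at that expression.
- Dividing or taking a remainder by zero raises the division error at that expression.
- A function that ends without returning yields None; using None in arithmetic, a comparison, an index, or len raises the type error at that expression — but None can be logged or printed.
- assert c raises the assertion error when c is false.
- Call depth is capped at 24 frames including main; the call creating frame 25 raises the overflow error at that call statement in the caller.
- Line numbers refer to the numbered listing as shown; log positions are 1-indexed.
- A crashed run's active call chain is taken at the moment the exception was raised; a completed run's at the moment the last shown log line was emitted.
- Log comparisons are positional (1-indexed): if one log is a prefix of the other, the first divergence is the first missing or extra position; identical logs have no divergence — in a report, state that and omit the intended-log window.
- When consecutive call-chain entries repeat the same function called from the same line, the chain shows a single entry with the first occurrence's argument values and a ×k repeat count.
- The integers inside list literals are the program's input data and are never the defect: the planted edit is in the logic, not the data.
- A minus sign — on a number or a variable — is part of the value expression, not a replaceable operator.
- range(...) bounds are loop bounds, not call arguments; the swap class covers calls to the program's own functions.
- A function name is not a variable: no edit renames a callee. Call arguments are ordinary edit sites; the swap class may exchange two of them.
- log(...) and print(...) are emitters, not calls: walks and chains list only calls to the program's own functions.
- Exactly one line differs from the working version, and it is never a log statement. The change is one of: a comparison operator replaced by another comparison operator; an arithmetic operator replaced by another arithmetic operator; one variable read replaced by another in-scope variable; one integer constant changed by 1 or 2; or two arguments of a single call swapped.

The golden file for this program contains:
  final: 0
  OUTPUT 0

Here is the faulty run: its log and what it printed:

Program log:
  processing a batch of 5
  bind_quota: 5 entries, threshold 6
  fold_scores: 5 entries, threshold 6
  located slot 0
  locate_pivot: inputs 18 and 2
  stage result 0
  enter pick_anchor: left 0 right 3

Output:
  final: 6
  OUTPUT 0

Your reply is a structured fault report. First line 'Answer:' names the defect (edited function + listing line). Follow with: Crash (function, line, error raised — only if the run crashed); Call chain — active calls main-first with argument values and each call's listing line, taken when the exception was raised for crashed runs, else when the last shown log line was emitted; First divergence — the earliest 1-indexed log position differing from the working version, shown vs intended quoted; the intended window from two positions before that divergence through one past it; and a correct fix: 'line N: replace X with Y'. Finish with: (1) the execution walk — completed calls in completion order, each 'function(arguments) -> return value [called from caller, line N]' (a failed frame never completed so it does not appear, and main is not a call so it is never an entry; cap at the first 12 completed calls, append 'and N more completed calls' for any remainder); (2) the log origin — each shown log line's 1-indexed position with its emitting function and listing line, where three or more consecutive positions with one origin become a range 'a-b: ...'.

Answer: the defect is in main at line 38.
Key fact: The logs agree in full; only the final output differs.
Call chain: main -> pick_anchor(0, 3) (called at line 37).
First divergence: none; the two logs match at every position.
Execution walk:
  sum_active([6, 1, 9, 6, 11], 6) -> 0  [called from fold_scores, line 8]
  fold_scores([6, 1, 9, 6, 11], 6) -> 18  [called from bind_quota, line 21]
  locate_pivot(18, 2) -> 0  [called from bind_quota, line 23]
  bind_quota([6, 1, 9, 6, 11], 6) -> 0  [called from main, line 35]
  pick_anchor(0, 3) -> 0  [called from main, line 37]
Origin of each log line:
  1: from main, line 34
  2: from bind_quota, line 20
  3: from fold_scores, line 7
  4: from fold_scores, line 9
  5: from locate_pivot, line 14
  6: from main, line 36
  7: from pick_anchor, line 26
A correct fix: line 38: replace `floor` with `top`.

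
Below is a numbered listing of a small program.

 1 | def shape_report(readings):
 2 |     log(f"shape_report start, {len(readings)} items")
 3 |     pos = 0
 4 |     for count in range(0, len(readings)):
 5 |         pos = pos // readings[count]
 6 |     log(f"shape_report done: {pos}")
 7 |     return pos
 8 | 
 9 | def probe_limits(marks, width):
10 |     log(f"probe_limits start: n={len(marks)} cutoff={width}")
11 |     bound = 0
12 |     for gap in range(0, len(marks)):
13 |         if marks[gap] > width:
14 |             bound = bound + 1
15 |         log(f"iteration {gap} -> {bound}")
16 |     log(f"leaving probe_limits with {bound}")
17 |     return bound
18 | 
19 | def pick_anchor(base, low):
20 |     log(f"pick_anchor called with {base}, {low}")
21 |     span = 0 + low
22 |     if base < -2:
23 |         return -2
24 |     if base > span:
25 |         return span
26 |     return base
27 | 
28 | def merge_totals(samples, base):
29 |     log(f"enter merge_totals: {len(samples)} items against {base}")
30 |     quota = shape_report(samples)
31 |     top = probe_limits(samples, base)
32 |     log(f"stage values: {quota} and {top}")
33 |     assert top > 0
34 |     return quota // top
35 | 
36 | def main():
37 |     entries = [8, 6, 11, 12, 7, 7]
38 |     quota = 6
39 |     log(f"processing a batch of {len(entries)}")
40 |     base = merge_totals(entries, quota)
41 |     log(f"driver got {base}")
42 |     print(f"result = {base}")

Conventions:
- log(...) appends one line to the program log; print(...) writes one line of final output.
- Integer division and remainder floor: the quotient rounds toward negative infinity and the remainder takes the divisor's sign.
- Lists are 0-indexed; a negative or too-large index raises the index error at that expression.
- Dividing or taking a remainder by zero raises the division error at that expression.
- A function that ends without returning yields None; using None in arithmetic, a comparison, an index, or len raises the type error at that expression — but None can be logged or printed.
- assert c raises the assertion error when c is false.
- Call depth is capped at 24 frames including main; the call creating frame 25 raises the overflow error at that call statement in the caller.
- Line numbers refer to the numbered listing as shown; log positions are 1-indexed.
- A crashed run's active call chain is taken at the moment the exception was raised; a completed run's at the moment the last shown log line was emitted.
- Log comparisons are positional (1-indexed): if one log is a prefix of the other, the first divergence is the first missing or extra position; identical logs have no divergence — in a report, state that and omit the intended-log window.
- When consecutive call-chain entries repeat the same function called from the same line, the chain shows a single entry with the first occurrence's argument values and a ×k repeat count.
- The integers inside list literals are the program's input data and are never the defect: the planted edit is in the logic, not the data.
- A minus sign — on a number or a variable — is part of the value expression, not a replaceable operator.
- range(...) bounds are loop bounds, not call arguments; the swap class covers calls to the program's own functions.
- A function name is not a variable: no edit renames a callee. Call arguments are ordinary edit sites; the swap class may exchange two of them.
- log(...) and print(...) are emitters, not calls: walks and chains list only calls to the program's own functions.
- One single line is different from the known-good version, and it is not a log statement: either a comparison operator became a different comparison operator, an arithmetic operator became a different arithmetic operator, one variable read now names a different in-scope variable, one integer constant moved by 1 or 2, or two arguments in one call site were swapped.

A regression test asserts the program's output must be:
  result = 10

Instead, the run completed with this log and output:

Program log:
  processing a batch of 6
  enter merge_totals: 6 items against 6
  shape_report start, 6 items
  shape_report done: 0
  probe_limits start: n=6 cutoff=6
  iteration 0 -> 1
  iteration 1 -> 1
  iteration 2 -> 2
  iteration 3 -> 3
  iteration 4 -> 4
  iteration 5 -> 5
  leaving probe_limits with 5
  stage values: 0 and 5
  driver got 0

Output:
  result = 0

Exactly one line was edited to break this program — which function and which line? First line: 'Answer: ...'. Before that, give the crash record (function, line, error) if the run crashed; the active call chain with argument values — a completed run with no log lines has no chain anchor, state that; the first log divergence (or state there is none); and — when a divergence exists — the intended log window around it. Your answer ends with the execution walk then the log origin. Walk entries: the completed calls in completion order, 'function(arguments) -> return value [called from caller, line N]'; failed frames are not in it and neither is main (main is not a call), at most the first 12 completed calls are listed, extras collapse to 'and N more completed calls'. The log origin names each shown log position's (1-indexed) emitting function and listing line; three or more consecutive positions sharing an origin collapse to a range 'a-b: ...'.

Answer: the defect is in shape_report at line 5.
The tell: Position 4 is the first bad log line: 'shape_report done: 0' should read 'shape_report done: 51'.
Call chain: main.
First divergence: position 4 — the shown line 'shape_report done: 0' should read 'shape_report done: 51'.
Intended log window:
  2: enter merge_totals: 6 items against 6
  3: shape_report start, 6 items
  4: shape_report done: 51
  5: probe_limits start: n=6 cutoff=6
Execution walk:
  shape_report([8, 6, 11, 12, 7, 7]) -> 0  [called from merge_totals, line 30]
  probe_limits([8, 6, 11, 12, 7, 7], 6) -> 5  [called from merge_totals, line 31]
  merge_totals([8, 6, 11, 12, 7, 7], 6) -> 0  [called from main, line 40]
Log origins:
  1: from main, line 39
  2: from merge_totals, line 29
  3: from shape_report, line 2
  4: from shape_report, line 6
  5: from probe_limits, line 10
  6-11: from probe_limits, line 15
  12: from probe_limits, line 16
  13: from merge_totals, line 32
  14: from main, line 41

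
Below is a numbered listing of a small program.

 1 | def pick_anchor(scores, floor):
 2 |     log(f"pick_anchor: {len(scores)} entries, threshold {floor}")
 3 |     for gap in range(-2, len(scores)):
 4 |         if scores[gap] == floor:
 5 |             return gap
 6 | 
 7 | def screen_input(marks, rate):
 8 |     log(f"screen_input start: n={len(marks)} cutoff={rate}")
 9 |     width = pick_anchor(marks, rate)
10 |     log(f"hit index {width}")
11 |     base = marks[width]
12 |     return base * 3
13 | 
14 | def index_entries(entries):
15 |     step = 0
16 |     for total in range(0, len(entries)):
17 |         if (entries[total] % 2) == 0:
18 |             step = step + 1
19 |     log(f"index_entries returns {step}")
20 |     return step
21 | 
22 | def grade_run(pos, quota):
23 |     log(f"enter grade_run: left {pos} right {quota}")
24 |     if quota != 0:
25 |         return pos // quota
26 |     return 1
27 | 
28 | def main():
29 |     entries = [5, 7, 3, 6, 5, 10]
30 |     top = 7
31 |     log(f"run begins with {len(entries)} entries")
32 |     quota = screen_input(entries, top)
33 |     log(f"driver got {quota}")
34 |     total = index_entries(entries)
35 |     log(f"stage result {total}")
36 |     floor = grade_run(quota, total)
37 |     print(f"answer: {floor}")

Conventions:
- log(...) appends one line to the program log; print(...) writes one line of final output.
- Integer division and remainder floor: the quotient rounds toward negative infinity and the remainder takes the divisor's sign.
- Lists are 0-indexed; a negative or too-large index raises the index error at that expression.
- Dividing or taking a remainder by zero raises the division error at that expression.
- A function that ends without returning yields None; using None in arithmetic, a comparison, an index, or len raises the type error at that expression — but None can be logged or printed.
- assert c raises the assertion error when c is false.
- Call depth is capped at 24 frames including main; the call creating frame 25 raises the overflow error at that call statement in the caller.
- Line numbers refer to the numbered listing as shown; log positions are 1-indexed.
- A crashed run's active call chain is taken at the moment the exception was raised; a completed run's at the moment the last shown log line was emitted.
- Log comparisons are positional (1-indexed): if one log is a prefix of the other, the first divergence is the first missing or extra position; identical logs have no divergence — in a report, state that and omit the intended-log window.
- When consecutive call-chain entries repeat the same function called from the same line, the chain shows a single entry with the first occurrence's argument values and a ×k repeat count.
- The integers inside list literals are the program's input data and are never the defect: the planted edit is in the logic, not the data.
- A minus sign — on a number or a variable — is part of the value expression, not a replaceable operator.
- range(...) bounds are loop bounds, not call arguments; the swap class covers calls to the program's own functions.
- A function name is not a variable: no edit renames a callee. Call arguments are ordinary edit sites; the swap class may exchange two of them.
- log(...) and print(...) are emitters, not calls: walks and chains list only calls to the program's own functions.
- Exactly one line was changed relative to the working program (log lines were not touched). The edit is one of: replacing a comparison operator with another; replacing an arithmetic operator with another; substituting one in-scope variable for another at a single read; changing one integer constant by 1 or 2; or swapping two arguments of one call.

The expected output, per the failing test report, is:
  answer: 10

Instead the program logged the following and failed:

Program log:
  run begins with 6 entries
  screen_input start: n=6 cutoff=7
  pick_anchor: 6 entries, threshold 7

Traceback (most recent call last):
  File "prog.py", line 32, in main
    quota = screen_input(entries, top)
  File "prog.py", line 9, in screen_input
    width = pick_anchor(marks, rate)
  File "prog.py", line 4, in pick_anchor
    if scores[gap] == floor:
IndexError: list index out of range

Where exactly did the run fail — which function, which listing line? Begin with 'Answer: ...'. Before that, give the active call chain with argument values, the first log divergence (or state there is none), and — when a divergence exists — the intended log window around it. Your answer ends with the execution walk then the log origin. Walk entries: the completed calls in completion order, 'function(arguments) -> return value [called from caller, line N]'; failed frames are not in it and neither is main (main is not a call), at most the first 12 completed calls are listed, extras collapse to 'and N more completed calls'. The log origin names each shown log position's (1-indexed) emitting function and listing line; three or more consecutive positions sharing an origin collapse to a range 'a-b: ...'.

Answer: the error was raised in pick_anchor, line 4.
The tell: A complete run would log 'hit index 1' next, but this one stopped at 3 lines.
Call chain: main -> screen_input([5, 7, 3, 6, 5, 10], 7) (called at line 32) -> pick_anchor([5, 7, 3, 6, 5, 10], 7) (called at line 9).
First divergence: position 4 — the faulty run's log ends after 3 lines; the working version continues with 'hit index 1'.
Intended log window:
  2: screen_input start: n=6 cutoff=7
  3: pick_anchor: 6 entries, threshold 7
  4: hit index 1
  5: driver got 21
Execution walk:
  (no call completed)
Log origins:
  1: logged in main at line 31
  2: logged in screen_input at line 8
  3: logged in pick_anchor at line 2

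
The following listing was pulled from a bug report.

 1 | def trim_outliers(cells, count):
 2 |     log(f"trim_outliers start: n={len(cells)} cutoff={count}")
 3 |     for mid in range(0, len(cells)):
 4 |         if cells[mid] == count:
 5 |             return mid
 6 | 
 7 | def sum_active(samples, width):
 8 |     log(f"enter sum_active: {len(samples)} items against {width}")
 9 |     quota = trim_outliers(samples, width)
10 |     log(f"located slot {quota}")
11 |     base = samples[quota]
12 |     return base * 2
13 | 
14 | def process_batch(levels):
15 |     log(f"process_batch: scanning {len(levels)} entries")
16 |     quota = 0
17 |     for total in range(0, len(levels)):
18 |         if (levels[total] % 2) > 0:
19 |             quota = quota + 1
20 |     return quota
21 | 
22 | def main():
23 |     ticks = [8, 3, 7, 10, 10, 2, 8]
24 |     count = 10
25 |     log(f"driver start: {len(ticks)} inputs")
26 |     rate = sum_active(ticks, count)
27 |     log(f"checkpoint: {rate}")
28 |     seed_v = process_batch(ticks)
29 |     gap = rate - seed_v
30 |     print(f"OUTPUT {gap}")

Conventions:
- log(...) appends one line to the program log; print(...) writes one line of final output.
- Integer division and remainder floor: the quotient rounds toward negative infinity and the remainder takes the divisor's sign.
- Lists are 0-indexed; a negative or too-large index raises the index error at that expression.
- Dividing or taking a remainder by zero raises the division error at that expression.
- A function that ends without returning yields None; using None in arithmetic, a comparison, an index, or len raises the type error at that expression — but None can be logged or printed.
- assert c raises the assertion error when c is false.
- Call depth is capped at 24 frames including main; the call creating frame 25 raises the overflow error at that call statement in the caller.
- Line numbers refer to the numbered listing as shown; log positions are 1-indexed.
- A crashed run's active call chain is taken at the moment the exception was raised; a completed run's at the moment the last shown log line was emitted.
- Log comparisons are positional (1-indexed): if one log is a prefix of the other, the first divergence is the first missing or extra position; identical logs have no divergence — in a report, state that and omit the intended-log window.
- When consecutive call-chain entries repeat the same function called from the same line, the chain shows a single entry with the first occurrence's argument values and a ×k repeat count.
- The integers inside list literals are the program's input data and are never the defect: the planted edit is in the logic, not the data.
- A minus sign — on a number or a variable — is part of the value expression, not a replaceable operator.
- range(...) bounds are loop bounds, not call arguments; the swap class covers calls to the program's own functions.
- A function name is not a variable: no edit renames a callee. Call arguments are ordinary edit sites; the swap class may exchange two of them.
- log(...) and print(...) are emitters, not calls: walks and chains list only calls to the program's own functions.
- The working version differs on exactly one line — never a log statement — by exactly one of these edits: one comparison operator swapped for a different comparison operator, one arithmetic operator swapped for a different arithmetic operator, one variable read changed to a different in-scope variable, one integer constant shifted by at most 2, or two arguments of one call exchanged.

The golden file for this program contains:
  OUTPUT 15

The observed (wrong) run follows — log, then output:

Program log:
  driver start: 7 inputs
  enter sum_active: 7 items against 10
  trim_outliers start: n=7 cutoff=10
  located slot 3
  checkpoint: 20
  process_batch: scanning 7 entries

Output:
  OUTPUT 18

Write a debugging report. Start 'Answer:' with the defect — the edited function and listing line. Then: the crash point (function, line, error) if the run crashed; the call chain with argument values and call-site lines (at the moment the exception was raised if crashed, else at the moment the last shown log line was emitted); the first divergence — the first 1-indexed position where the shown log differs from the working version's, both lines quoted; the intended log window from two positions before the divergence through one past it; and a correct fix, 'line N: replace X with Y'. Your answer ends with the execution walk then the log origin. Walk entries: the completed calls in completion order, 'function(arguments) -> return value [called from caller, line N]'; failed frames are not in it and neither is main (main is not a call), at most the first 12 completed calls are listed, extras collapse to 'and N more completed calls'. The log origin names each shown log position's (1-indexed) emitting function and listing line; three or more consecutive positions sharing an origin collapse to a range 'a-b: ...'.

Answer: the defect is in process_batch at line 18.
Key fact: Every logged value matches the working version; the printed result is what differs.
Call chain: main -> process_batch([8, 3, 7, 10, 10, 2, 8]) (called at line 28).
First divergence: none; the two logs match at every position.
Execution walk:
  trim_outliers([8, 3, 7, 10, 10, 2, 8], 10) -> 3  [called from sum_active, line 9]
  sum_active([8, 3, 7, 10, 10, 2, 8], 10) -> 20  [called from main, line 26]
  process_batch([8, 3, 7, 10, 10, 2, 8]) -> 2  [called from main, line 28]
Log line origins:
  1: emitted by main (line 25)
  2: emitted by sum_active (line 8)
  3: emitted by trim_outliers (line 2)
  4: emitted by sum_active (line 10)
  5: emitted by main (line 27)
  6: emitted by process_batch (line 15)
A correct fix: line 18: replace `>` with `==`.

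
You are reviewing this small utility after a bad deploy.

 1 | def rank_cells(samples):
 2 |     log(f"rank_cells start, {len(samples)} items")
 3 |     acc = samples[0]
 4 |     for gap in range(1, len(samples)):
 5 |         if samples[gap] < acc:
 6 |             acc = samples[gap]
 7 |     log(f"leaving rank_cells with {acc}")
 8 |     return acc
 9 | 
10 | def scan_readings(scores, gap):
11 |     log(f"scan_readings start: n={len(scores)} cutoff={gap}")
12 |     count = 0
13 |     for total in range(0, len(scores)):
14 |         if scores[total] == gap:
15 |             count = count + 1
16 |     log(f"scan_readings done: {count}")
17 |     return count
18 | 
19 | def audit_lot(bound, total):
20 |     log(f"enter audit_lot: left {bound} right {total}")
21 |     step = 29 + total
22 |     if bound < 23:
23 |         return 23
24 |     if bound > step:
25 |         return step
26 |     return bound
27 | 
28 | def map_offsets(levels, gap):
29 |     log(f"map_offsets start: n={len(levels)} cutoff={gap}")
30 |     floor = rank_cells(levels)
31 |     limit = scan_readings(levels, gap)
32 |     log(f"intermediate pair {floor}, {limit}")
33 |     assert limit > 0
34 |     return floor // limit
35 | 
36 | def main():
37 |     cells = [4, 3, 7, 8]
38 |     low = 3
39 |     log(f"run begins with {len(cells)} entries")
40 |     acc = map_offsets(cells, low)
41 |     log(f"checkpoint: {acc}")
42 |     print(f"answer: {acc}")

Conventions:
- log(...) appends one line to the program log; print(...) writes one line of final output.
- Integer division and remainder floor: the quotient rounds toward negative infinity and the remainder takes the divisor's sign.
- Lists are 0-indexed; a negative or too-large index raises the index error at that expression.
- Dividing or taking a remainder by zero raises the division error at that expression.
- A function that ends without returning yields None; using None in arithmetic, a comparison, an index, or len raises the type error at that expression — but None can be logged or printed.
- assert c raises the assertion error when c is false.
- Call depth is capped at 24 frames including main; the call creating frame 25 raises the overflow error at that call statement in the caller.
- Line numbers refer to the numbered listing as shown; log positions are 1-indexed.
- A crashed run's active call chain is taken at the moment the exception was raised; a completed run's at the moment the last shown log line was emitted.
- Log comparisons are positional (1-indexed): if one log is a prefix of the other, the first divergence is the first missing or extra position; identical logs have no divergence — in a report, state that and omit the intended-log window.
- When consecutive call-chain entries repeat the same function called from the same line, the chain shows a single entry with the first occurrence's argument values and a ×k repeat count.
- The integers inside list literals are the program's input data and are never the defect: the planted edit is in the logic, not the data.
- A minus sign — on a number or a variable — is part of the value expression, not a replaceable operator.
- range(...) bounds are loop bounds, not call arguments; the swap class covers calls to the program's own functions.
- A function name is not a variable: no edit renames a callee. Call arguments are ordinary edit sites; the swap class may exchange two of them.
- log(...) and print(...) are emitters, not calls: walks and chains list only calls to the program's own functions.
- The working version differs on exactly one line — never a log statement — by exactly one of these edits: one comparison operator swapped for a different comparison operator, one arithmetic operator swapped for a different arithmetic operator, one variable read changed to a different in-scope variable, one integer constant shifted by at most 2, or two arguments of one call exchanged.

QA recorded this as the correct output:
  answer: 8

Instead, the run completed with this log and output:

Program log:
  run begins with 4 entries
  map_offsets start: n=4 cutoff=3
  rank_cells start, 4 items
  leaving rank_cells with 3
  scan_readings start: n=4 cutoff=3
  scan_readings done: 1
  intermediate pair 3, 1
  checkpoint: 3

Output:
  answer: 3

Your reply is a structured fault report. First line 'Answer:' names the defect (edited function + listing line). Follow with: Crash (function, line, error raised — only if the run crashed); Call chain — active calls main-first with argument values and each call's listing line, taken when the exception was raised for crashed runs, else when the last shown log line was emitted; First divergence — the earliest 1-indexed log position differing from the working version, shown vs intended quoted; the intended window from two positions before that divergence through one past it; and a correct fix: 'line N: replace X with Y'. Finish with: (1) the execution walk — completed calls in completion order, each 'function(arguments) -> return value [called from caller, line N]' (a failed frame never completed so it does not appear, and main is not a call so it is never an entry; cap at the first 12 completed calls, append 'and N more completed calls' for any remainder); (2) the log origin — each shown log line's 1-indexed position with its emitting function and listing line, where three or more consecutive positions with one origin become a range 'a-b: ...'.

Answer: the defect is in rank_cells at line 5.
Core observation: The earliest visible damage is log position 4 — 'leaving rank_cells with 3' rather than the intended 'leaving rank_cells with 8'.
Call chain: main.
First divergence: position 4; shown 'leaving rank_cells with 3' vs intended 'leaving rank_cells with 8'.
Intended log window:
  2: map_offsets start: n=4 cutoff=3
  3: rank_cells start, 4 items
  4: leaving rank_cells with 8
  5: scan_readings start: n=4 cutoff=3
Execution walk:
  rank_cells([4, 3, 7, 8]) -> 3  [called from map_offsets, line 30]
  scan_readings([4, 3, 7, 8], 3) -> 1  [called from map_offsets, line 31]
  map_offsets([4, 3, 7, 8], 3) -> 3  [called from main, line 40]
Log origin:
  1: logged in main at line 39
  2: logged in map_offsets at line 29
  3: logged in rank_cells at line 2
  4: logged in rank_cells at line 7
  5: logged in scan_readings at line 11
  6: logged in scan_readings at line 16
  7: logged in map_offsets at line 32
  8: logged in main at line 41
A correct fix: line 5: replace `<` with `>`.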